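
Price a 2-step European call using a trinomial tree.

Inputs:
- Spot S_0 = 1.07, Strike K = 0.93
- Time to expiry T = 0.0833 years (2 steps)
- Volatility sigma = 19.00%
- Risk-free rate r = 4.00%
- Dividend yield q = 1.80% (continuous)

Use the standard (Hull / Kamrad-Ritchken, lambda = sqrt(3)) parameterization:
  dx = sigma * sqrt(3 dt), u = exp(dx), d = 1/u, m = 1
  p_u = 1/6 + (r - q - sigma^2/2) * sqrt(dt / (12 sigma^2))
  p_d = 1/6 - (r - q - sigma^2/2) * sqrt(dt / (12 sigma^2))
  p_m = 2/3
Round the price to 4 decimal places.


dt = T/N = 0.041650; dx = sigma*sqrt(3*dt) = 0.067162
u = exp(dx) = 1.069468; d = 1/u = 0.935044
p_u = 0.167891, p_m = 0.666667, p_d = 0.165442
Discount per step: exp(-r*dt) = 0.998335
Stock lattice S(k, j) with j the centered position index:
  k=0: S(0,+0) = 1.0700
  k=1: S(1,-1) = 1.0005; S(1,+0) = 1.0700; S(1,+1) = 1.1443
  k=2: S(2,-2) = 0.9355; S(2,-1) = 1.0005; S(2,+0) = 1.0700; S(2,+1) = 1.1443; S(2,+2) = 1.2238
Terminal payoffs V(N, j) = max(S_T - K, 0):
  V(2,-2) = 0.005509; V(2,-1) = 0.070497; V(2,+0) = 0.140000; V(2,+1) = 0.214331; V(2,+2) = 0.293826
Backward induction: V(k, j) = exp(-r*dt) * [p_u * V(k+1, j+1) + p_m * V(k+1, j) + p_d * V(k+1, j-1)]
  V(1,-1) = exp(-r*dt) * [p_u*0.140000 + p_m*0.070497 + p_d*0.005509] = 0.071295
  V(1,+0) = exp(-r*dt) * [p_u*0.214331 + p_m*0.140000 + p_d*0.070497] = 0.140746
  V(1,+1) = exp(-r*dt) * [p_u*0.293826 + p_m*0.214331 + p_d*0.140000] = 0.215022
  V(0,+0) = exp(-r*dt) * [p_u*0.215022 + p_m*0.140746 + p_d*0.071295] = 0.141490

Answer: Price = V(0,0) = 0.1415


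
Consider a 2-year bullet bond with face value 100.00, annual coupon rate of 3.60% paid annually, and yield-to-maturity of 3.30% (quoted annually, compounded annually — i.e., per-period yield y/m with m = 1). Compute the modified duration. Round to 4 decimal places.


Coupon per period c = face * coupon_rate / m = 3.600000
Periods per year m = 1; per-period yield y/m = 0.033000
Number of cashflows N = 2
Cashflows (t years, CF_t, discount factor 1/(1+y/m)^(m*t), PV):
  t = 1.0000: CF_t = 3.600000, DF = 0.968054, PV = 3.484995
  t = 2.0000: CF_t = 103.600000, DF = 0.937129, PV = 97.086560
Price P = sum_t PV_t = 100.571555
First compute Macaulay numerator sum_t t * PV_t:
  t * PV_t at t = 1.0000: 3.484995
  t * PV_t at t = 2.0000: 194.173120
Macaulay duration D = 197.658115 / 100.571555 = 1.965348
Modified duration = D / (1 + y/m) = 1.965348 / (1 + 0.033000) = 1.902564

Answer: Modified duration = 1.9026


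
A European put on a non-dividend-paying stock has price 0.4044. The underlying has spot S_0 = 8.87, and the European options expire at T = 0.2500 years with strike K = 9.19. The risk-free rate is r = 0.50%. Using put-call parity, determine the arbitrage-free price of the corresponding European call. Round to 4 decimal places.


Answer: Call price = 0.0959

Derivation:
Put-call parity: C - P = S_0 * exp(-qT) - K * exp(-rT).
S_0 * exp(-qT) = 8.8700 * 1.00000000 = 8.87000000
K * exp(-rT) = 9.1900 * 0.99875078 = 9.17851968
C = P + S*exp(-qT) - K*exp(-rT)
C = 0.4044 + 8.87000000 - 9.17851968 = 0.0959


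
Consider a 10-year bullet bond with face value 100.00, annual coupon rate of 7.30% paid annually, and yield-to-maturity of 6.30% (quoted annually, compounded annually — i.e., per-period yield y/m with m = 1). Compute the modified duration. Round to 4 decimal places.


Answer: Modified duration = 7.0838

Derivation:
Coupon per period c = face * coupon_rate / m = 7.300000
Periods per year m = 1; per-period yield y/m = 0.063000
Number of cashflows N = 10
Cashflows (t years, CF_t, discount factor 1/(1+y/m)^(m*t), PV):
  t = 1.0000: CF_t = 7.300000, DF = 0.940734, PV = 6.867357
  t = 2.0000: CF_t = 7.300000, DF = 0.884980, PV = 6.460354
  t = 3.0000: CF_t = 7.300000, DF = 0.832531, PV = 6.077473
  t = 4.0000: CF_t = 7.300000, DF = 0.783190, PV = 5.717284
  t = 5.0000: CF_t = 7.300000, DF = 0.736773, PV = 5.378443
  t = 6.0000: CF_t = 7.300000, DF = 0.693107, PV = 5.059683
  t = 7.0000: CF_t = 7.300000, DF = 0.652029, PV = 4.759814
  t = 8.0000: CF_t = 7.300000, DF = 0.613386, PV = 4.477718
  t = 9.0000: CF_t = 7.300000, DF = 0.577033, PV = 4.212341
  t = 10.0000: CF_t = 107.300000, DF = 0.542834, PV = 58.246130
Price P = sum_t PV_t = 107.256597
First compute Macaulay numerator sum_t t * PV_t:
  t * PV_t at t = 1.0000: 6.867357
  t * PV_t at t = 2.0000: 12.920708
  t * PV_t at t = 3.0000: 18.232420
  t * PV_t at t = 4.0000: 22.869138
  t * PV_t at t = 5.0000: 26.892213
  t * PV_t at t = 6.0000: 30.358096
  t * PV_t at t = 7.0000: 33.318700
  t * PV_t at t = 8.0000: 35.821744
  t * PV_t at t = 9.0000: 37.911065
  t * PV_t at t = 10.0000: 582.461302
Macaulay duration D = 807.652743 / 107.256597 = 7.530099
Modified duration = D / (1 + y/m) = 7.530099 / (1 + 0.063000) = 7.083818


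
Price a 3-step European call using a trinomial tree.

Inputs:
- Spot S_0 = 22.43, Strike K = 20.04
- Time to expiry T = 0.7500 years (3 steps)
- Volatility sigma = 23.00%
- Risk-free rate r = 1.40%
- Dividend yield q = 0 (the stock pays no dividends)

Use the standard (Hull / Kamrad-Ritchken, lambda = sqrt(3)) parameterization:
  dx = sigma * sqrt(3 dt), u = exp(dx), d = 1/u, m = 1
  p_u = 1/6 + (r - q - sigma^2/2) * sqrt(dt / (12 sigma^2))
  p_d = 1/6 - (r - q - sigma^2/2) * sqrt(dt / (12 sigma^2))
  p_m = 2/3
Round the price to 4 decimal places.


dt = T/N = 0.250000; dx = sigma*sqrt(3*dt) = 0.199186
u = exp(dx) = 1.220409; d = 1/u = 0.819398
p_u = 0.158854, p_m = 0.666667, p_d = 0.174480
Discount per step: exp(-r*dt) = 0.996506
Stock lattice S(k, j) with j the centered position index:
  k=0: S(0,+0) = 22.4300
  k=1: S(1,-1) = 18.3791; S(1,+0) = 22.4300; S(1,+1) = 27.3738
  k=2: S(2,-2) = 15.0598; S(2,-1) = 18.3791; S(2,+0) = 22.4300; S(2,+1) = 27.3738; S(2,+2) = 33.4072
  k=3: S(3,-3) = 12.3399; S(3,-2) = 15.0598; S(3,-1) = 18.3791; S(3,+0) = 22.4300; S(3,+1) = 27.3738; S(3,+2) = 33.4072; S(3,+3) = 40.7704
Terminal payoffs V(N, j) = max(S_T - K, 0):
  V(3,-3) = 0.000000; V(3,-2) = 0.000000; V(3,-1) = 0.000000; V(3,+0) = 2.390000; V(3,+1) = 7.333768; V(3,+2) = 13.367186; V(3,+3) = 20.730422
Backward induction: V(k, j) = exp(-r*dt) * [p_u * V(k+1, j+1) + p_m * V(k+1, j) + p_d * V(k+1, j-1)]
  V(2,-2) = exp(-r*dt) * [p_u*0.000000 + p_m*0.000000 + p_d*0.000000] = 0.000000
  V(2,-1) = exp(-r*dt) * [p_u*2.390000 + p_m*0.000000 + p_d*0.000000] = 0.378334
  V(2,+0) = exp(-r*dt) * [p_u*7.333768 + p_m*2.390000 + p_d*0.000000] = 2.748692
  V(2,+1) = exp(-r*dt) * [p_u*13.367186 + p_m*7.333768 + p_d*2.390000] = 7.403653
  V(2,+2) = exp(-r*dt) * [p_u*20.730422 + p_m*13.367186 + p_d*7.333768] = 13.437042
  V(1,-1) = exp(-r*dt) * [p_u*2.748692 + p_m*0.378334 + p_d*0.000000] = 0.686455
  V(1,+0) = exp(-r*dt) * [p_u*7.403653 + p_m*2.748692 + p_d*0.378334] = 3.063827
  V(1,+1) = exp(-r*dt) * [p_u*13.437042 + p_m*7.403653 + p_d*2.748692] = 7.523504
  V(0,+0) = exp(-r*dt) * [p_u*7.523504 + p_m*3.063827 + p_d*0.686455] = 3.345729

Answer: Price = V(0,0) = 3.3457


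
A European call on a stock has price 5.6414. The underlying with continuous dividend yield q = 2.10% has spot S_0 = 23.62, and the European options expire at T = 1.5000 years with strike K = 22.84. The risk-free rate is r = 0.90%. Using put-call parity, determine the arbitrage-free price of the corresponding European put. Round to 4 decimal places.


Answer: Put price = 5.2876

Derivation:
Put-call parity: C - P = S_0 * exp(-qT) - K * exp(-rT).
S_0 * exp(-qT) = 23.6200 * 0.96899096 = 22.88756639
K * exp(-rT) = 22.8400 * 0.98659072 = 22.53373196
P = C - S*exp(-qT) + K*exp(-rT)
P = 5.6414 - 22.88756639 + 22.53373196 = 5.2876


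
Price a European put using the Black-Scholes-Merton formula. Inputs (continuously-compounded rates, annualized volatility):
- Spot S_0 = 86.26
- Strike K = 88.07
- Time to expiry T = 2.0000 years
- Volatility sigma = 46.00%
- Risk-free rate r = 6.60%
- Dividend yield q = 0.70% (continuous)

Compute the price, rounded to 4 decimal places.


Answer: Price = 16.9692

Derivation:
d1 = (ln(S/K) + (r - q + 0.5*sigma^2) * T) / (sigma * sqrt(T)) = 0.47473618
d2 = d1 - sigma * sqrt(T) = -0.17580206
exp(-rT) = 0.87634100; exp(-qT) = 0.98609754
P = K * exp(-rT) * N(-d2) - S_0 * exp(-qT) * N(-d1)
N(-d1) = 0.31748751; N(-d2) = 0.56977527
P = 88.0700 * 0.87634100 * 0.56977527 - 86.2600 * 0.98609754 * 0.31748751 = 16.9692


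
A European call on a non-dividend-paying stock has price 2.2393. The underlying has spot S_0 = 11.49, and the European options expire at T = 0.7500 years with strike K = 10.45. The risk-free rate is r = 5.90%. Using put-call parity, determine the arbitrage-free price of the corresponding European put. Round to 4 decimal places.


Put-call parity: C - P = S_0 * exp(-qT) - K * exp(-rT).
S_0 * exp(-qT) = 11.4900 * 1.00000000 = 11.49000000
K * exp(-rT) = 10.4500 * 0.95671475 = 9.99766913
P = C - S*exp(-qT) + K*exp(-rT)
P = 2.2393 - 11.49000000 + 9.99766913 = 0.7470

Answer: Put price = 0.7470


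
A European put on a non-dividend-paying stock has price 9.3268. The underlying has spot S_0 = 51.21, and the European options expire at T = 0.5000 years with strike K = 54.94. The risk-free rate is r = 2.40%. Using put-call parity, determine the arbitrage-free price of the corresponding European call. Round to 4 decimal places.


Answer: Call price = 6.2521

Derivation:
Put-call parity: C - P = S_0 * exp(-qT) - K * exp(-rT).
S_0 * exp(-qT) = 51.2100 * 1.00000000 = 51.21000000
K * exp(-rT) = 54.9400 * 0.98807171 = 54.28465990
C = P + S*exp(-qT) - K*exp(-rT)
C = 9.3268 + 51.21000000 - 54.28465990 = 6.2521


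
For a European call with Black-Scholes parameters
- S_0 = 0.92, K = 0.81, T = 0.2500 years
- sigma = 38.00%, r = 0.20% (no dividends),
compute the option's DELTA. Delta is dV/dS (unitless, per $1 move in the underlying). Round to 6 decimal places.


d1 = 0.7678390651; d2 = 0.5778390651
phi(d1) = 0.2970879821; exp(-qT) = 1.0000000000; exp(-rT) = 0.9995001250
N(d1) = 0.7787085987
Delta = exp(-qT) * N(d1) = 1.0000000000 * 0.7787085987 = 0.778709

Answer: Delta = 0.778709


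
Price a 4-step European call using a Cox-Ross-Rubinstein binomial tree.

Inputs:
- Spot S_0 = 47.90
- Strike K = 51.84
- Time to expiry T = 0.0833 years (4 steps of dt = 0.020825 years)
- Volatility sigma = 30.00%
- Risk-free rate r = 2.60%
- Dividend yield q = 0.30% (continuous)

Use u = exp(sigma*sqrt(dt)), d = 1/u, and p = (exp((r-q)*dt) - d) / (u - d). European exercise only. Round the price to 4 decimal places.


dt = T/N = 0.020825
u = exp(sigma*sqrt(dt)) = 1.044243; d = 1/u = 0.957631
p = (exp((r-q)*dt) - d) / (u - d) = 0.494710
Discount per step: exp(-r*dt) = 0.999459
Stock lattice S(k, i) with i counting down-moves:
  k=0: S(0,0) = 47.9000
  k=1: S(1,0) = 50.0193; S(1,1) = 45.8705
  k=2: S(2,0) = 52.2323; S(2,1) = 47.9000; S(2,2) = 43.9270
  k=3: S(3,0) = 54.5432; S(3,1) = 50.0193; S(3,2) = 45.8705; S(3,3) = 42.0659
  k=4: S(4,0) = 56.9564; S(4,1) = 52.2323; S(4,2) = 47.9000; S(4,3) = 43.9270; S(4,4) = 40.2836
Terminal payoffs V(N, i) = max(S_T - K, 0):
  V(4,0) = 5.116393; V(4,1) = 0.392281; V(4,2) = 0.000000; V(4,3) = 0.000000; V(4,4) = 0.000000
Backward induction: V(k, i) = exp(-r*dt) * [p * V(k+1, i) + (1-p) * V(k+1, i+1)].
  V(3,0) = exp(-r*dt) * [p*5.116393 + (1-p)*0.392281] = 2.727869
  V(3,1) = exp(-r*dt) * [p*0.392281 + (1-p)*0.000000] = 0.193961
  V(3,2) = exp(-r*dt) * [p*0.000000 + (1-p)*0.000000] = 0.000000
  V(3,3) = exp(-r*dt) * [p*0.000000 + (1-p)*0.000000] = 0.000000
  V(2,0) = exp(-r*dt) * [p*2.727869 + (1-p)*0.193961] = 1.446727
  V(2,1) = exp(-r*dt) * [p*0.193961 + (1-p)*0.000000] = 0.095902
  V(2,2) = exp(-r*dt) * [p*0.000000 + (1-p)*0.000000] = 0.000000
  V(1,0) = exp(-r*dt) * [p*1.446727 + (1-p)*0.095902] = 0.763755
  V(1,1) = exp(-r*dt) * [p*0.095902 + (1-p)*0.000000] = 0.047418
  V(0,0) = exp(-r*dt) * [p*0.763755 + (1-p)*0.047418] = 0.401580

Answer: Price = V(0,0) = 0.4016


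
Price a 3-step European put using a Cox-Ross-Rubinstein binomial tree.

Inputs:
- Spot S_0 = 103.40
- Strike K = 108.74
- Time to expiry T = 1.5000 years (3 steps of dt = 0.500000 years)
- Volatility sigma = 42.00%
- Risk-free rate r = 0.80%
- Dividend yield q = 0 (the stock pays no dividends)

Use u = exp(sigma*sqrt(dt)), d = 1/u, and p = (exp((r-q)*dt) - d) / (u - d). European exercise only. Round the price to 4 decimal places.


Answer: Price = V(0,0) = 25.1154

Derivation:
dt = T/N = 0.500000
u = exp(sigma*sqrt(dt)) = 1.345795; d = 1/u = 0.743055
p = (exp((r-q)*dt) - d) / (u - d) = 0.432944
Discount per step: exp(-r*dt) = 0.996008
Stock lattice S(k, i) with i counting down-moves:
  k=0: S(0,0) = 103.4000
  k=1: S(1,0) = 139.1552; S(1,1) = 76.8319
  k=2: S(2,0) = 187.2744; S(2,1) = 103.4000; S(2,2) = 57.0904
  k=3: S(3,0) = 252.0329; S(3,1) = 139.1552; S(3,2) = 76.8319; S(3,3) = 42.4213
Terminal payoffs V(N, i) = max(K - S_T, 0):
  V(3,0) = 0.000000; V(3,1) = 0.000000; V(3,2) = 31.908085; V(3,3) = 66.318708
Backward induction: V(k, i) = exp(-r*dt) * [p * V(k+1, i) + (1-p) * V(k+1, i+1)].
  V(2,0) = exp(-r*dt) * [p*0.000000 + (1-p)*0.000000] = 0.000000
  V(2,1) = exp(-r*dt) * [p*0.000000 + (1-p)*31.908085] = 18.021429
  V(2,2) = exp(-r*dt) * [p*31.908085 + (1-p)*66.318708] = 51.215549
  V(1,0) = exp(-r*dt) * [p*0.000000 + (1-p)*18.021429] = 10.178357
  V(1,1) = exp(-r*dt) * [p*18.021429 + (1-p)*51.215549] = 36.697258
  V(0,0) = exp(-r*dt) * [p*10.178357 + (1-p)*36.697258] = 25.115386


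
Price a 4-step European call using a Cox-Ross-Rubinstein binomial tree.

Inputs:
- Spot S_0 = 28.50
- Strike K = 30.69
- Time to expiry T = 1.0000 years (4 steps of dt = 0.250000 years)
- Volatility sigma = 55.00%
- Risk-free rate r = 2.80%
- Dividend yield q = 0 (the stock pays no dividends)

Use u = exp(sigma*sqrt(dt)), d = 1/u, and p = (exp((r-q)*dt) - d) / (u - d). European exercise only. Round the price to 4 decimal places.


Answer: Price = V(0,0) = 5.6275

Derivation:
dt = T/N = 0.250000
u = exp(sigma*sqrt(dt)) = 1.316531; d = 1/u = 0.759572
p = (exp((r-q)*dt) - d) / (u - d) = 0.444292
Discount per step: exp(-r*dt) = 0.993024
Stock lattice S(k, i) with i counting down-moves:
  k=0: S(0,0) = 28.5000
  k=1: S(1,0) = 37.5211; S(1,1) = 21.6478
  k=2: S(2,0) = 49.3977; S(2,1) = 28.5000; S(2,2) = 16.4431
  k=3: S(3,0) = 65.0336; S(3,1) = 37.5211; S(3,2) = 21.6478; S(3,3) = 12.4897
  k=4: S(4,0) = 85.6187; S(4,1) = 49.3977; S(4,2) = 28.5000; S(4,3) = 16.4431; S(4,4) = 9.4868
Terminal payoffs V(N, i) = max(S_T - K, 0):
  V(4,0) = 54.928732; V(4,1) = 18.707711; V(4,2) = 0.000000; V(4,3) = 0.000000; V(4,4) = 0.000000
Backward induction: V(k, i) = exp(-r*dt) * [p * V(k+1, i) + (1-p) * V(k+1, i+1)].
  V(3,0) = exp(-r*dt) * [p*54.928732 + (1-p)*18.707711] = 34.557682
  V(3,1) = exp(-r*dt) * [p*18.707711 + (1-p)*0.000000] = 8.253715
  V(3,2) = exp(-r*dt) * [p*0.000000 + (1-p)*0.000000] = 0.000000
  V(3,3) = exp(-r*dt) * [p*0.000000 + (1-p)*0.000000] = 0.000000
  V(2,0) = exp(-r*dt) * [p*34.557682 + (1-p)*8.253715] = 19.801271
  V(2,1) = exp(-r*dt) * [p*8.253715 + (1-p)*0.000000] = 3.641483
  V(2,2) = exp(-r*dt) * [p*0.000000 + (1-p)*0.000000] = 0.000000
  V(1,0) = exp(-r*dt) * [p*19.801271 + (1-p)*3.641483] = 10.745670
  V(1,1) = exp(-r*dt) * [p*3.641483 + (1-p)*0.000000] = 1.606597
  V(0,0) = exp(-r*dt) * [p*10.745670 + (1-p)*1.606597] = 5.627487


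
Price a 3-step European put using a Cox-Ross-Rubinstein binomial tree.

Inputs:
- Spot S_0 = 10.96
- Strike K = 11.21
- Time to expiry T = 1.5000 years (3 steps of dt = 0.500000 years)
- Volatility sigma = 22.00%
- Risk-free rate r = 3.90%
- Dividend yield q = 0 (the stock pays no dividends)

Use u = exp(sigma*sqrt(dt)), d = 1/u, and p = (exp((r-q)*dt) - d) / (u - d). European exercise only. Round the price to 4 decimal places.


Answer: Price = V(0,0) = 1.0547

Derivation:
dt = T/N = 0.500000
u = exp(sigma*sqrt(dt)) = 1.168316; d = 1/u = 0.855933
p = (exp((r-q)*dt) - d) / (u - d) = 0.524223
Discount per step: exp(-r*dt) = 0.980689
Stock lattice S(k, i) with i counting down-moves:
  k=0: S(0,0) = 10.9600
  k=1: S(1,0) = 12.8047; S(1,1) = 9.3810
  k=2: S(2,0) = 14.9600; S(2,1) = 10.9600; S(2,2) = 8.0295
  k=3: S(3,0) = 17.4780; S(3,1) = 12.8047; S(3,2) = 9.3810; S(3,3) = 6.8727
Terminal payoffs V(N, i) = max(K - S_T, 0):
  V(3,0) = 0.000000; V(3,1) = 0.000000; V(3,2) = 1.828977; V(3,3) = 4.337267
Backward induction: V(k, i) = exp(-r*dt) * [p * V(k+1, i) + (1-p) * V(k+1, i+1)].
  V(2,0) = exp(-r*dt) * [p*0.000000 + (1-p)*0.000000] = 0.000000
  V(2,1) = exp(-r*dt) * [p*0.000000 + (1-p)*1.828977] = 0.853381
  V(2,2) = exp(-r*dt) * [p*1.828977 + (1-p)*4.337267] = 2.963998
  V(1,0) = exp(-r*dt) * [p*0.000000 + (1-p)*0.853381] = 0.398178
  V(1,1) = exp(-r*dt) * [p*0.853381 + (1-p)*2.963998] = 1.821692
  V(0,0) = exp(-r*dt) * [p*0.398178 + (1-p)*1.821692] = 1.054685


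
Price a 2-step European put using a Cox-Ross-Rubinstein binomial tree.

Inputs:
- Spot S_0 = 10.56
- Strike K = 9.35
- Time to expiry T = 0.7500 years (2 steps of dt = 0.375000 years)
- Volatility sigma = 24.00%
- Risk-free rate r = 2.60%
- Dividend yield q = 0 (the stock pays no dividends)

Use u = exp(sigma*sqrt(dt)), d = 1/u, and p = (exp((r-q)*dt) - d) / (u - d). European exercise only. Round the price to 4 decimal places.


Answer: Price = V(0,0) = 0.3677

Derivation:
dt = T/N = 0.375000
u = exp(sigma*sqrt(dt)) = 1.158319; d = 1/u = 0.863320
p = (exp((r-q)*dt) - d) / (u - d) = 0.496536
Discount per step: exp(-r*dt) = 0.990297
Stock lattice S(k, i) with i counting down-moves:
  k=0: S(0,0) = 10.5600
  k=1: S(1,0) = 12.2318; S(1,1) = 9.1167
  k=2: S(2,0) = 14.1684; S(2,1) = 10.5600; S(2,2) = 7.8706
Terminal payoffs V(N, i) = max(K - S_T, 0):
  V(2,0) = 0.000000; V(2,1) = 0.000000; V(2,2) = 1.479398
Backward induction: V(k, i) = exp(-r*dt) * [p * V(k+1, i) + (1-p) * V(k+1, i+1)].
  V(1,0) = exp(-r*dt) * [p*0.000000 + (1-p)*0.000000] = 0.000000
  V(1,1) = exp(-r*dt) * [p*0.000000 + (1-p)*1.479398] = 0.737597
  V(0,0) = exp(-r*dt) * [p*0.000000 + (1-p)*0.737597] = 0.367750


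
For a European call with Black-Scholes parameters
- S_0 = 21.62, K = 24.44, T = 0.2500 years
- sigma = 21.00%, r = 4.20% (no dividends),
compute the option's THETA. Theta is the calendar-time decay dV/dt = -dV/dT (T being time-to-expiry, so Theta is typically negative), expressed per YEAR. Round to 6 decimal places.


d1 = -1.0151411628; d2 = -1.1201411628
phi(d1) = 0.2383072853; exp(-qT) = 1.0000000000; exp(-rT) = 0.9895549326
Theta = -S*exp(-qT)*phi(d1)*sigma/(2*sqrt(T)) - r*K*exp(-rT)*N(d2) + q*S*exp(-qT)*N(d1)
N(d1) = 0.1550192712; N(d2) = 0.1313268060; sqrt(T) = 0.5000000000
Term 1 = -21.6200 * 1.0000000000 * 0.2383072853 * 0.2100 / (2 * 0.5000000000) = -1.0819627367
Term 2 = -0.0420 * 24.4400 * 0.9895549326 * 0.1313268060 = -0.1333962994
Term 3 = 0 (no dividend yield, q = 0)
Theta = -1.0819627367 + (-0.1333962994) + (0.0000000000) = -1.215359

Answer: Theta = -1.215359


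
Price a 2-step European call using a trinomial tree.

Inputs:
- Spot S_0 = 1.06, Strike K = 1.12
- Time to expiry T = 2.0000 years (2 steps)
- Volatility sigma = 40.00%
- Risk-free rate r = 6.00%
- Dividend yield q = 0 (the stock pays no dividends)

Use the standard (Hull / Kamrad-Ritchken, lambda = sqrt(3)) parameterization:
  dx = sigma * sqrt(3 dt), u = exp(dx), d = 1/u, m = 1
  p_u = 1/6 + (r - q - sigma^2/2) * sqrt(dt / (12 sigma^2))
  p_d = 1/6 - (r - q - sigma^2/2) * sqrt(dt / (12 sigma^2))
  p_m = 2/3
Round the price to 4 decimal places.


dt = T/N = 1.000000; dx = sigma*sqrt(3*dt) = 0.692820
u = exp(dx) = 1.999346; d = 1/u = 0.500163
p_u = 0.152233, p_m = 0.666667, p_d = 0.181100
Discount per step: exp(-r*dt) = 0.941765
Stock lattice S(k, j) with j the centered position index:
  k=0: S(0,+0) = 1.0600
  k=1: S(1,-1) = 0.5302; S(1,+0) = 1.0600; S(1,+1) = 2.1193
  k=2: S(2,-2) = 0.2652; S(2,-1) = 0.5302; S(2,+0) = 1.0600; S(2,+1) = 2.1193; S(2,+2) = 4.2372
Terminal payoffs V(N, j) = max(S_T - K, 0):
  V(2,-2) = 0.000000; V(2,-1) = 0.000000; V(2,+0) = 0.000000; V(2,+1) = 0.999307; V(2,+2) = 3.117229
Backward induction: V(k, j) = exp(-r*dt) * [p_u * V(k+1, j+1) + p_m * V(k+1, j) + p_d * V(k+1, j-1)]
  V(1,-1) = exp(-r*dt) * [p_u*0.000000 + p_m*0.000000 + p_d*0.000000] = 0.000000
  V(1,+0) = exp(-r*dt) * [p_u*0.999307 + p_m*0.000000 + p_d*0.000000] = 0.143268
  V(1,+1) = exp(-r*dt) * [p_u*3.117229 + p_m*0.999307 + p_d*0.000000] = 1.074318
  V(0,+0) = exp(-r*dt) * [p_u*1.074318 + p_m*0.143268 + p_d*0.000000] = 0.243972

Answer: Price = V(0,0) = 0.2440


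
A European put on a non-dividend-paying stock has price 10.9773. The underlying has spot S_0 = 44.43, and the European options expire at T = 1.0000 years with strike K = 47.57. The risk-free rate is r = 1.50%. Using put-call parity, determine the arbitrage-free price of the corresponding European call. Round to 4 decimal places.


Answer: Call price = 8.5455

Derivation:
Put-call parity: C - P = S_0 * exp(-qT) - K * exp(-rT).
S_0 * exp(-qT) = 44.4300 * 1.00000000 = 44.43000000
K * exp(-rT) = 47.5700 * 0.98511194 = 46.86177497
C = P + S*exp(-qT) - K*exp(-rT)
C = 10.9773 + 44.43000000 - 46.86177497 = 8.5455


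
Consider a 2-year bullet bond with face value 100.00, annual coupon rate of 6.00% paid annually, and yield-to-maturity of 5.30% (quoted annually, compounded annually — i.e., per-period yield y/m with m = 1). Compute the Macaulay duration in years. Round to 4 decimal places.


Answer: Macaulay duration = 1.9437 years

Derivation:
Coupon per period c = face * coupon_rate / m = 6.000000
Periods per year m = 1; per-period yield y/m = 0.053000
Number of cashflows N = 2
Cashflows (t years, CF_t, discount factor 1/(1+y/m)^(m*t), PV):
  t = 1.0000: CF_t = 6.000000, DF = 0.949668, PV = 5.698006
  t = 2.0000: CF_t = 106.000000, DF = 0.901869, PV = 95.598070
Price P = sum_t PV_t = 101.296075
Macaulay numerator sum_t t * PV_t:
  t * PV_t at t = 1.0000: 5.698006
  t * PV_t at t = 2.0000: 191.196139
Macaulay duration D = (sum_t t * PV_t) / P = 196.894145 / 101.296075 = 1.943749


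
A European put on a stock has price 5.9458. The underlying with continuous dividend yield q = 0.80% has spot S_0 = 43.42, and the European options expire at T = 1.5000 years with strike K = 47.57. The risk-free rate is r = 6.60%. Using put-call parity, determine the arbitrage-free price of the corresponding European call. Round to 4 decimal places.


Put-call parity: C - P = S_0 * exp(-qT) - K * exp(-rT).
S_0 * exp(-qT) = 43.4200 * 0.98807171 = 42.90207377
K * exp(-rT) = 47.5700 * 0.90574271 = 43.08618062
C = P + S*exp(-qT) - K*exp(-rT)
C = 5.9458 + 42.90207377 - 43.08618062 = 5.7617

Answer: Call price = 5.7617


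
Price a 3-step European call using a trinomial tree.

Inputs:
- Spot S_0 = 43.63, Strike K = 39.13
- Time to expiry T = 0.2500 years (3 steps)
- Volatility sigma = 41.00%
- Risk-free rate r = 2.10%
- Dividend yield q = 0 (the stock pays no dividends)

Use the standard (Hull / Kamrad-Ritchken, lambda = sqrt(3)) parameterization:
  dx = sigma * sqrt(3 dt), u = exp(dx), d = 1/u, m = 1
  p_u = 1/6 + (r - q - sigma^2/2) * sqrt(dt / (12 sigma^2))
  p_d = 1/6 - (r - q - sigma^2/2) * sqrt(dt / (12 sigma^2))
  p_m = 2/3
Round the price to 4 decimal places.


Answer: Price = V(0,0) = 6.3515

Derivation:
dt = T/N = 0.083333; dx = sigma*sqrt(3*dt) = 0.205000
u = exp(dx) = 1.227525; d = 1/u = 0.814647
p_u = 0.153852, p_m = 0.666667, p_d = 0.179482
Discount per step: exp(-r*dt) = 0.998252
Stock lattice S(k, j) with j the centered position index:
  k=0: S(0,+0) = 43.6300
  k=1: S(1,-1) = 35.5431; S(1,+0) = 43.6300; S(1,+1) = 53.5569
  k=2: S(2,-2) = 28.9551; S(2,-1) = 35.5431; S(2,+0) = 43.6300; S(2,+1) = 53.5569; S(2,+2) = 65.7425
  k=3: S(3,-3) = 23.5882; S(3,-2) = 28.9551; S(3,-1) = 35.5431; S(3,+0) = 43.6300; S(3,+1) = 53.5569; S(3,+2) = 65.7425; S(3,+3) = 80.7005
Terminal payoffs V(N, j) = max(S_T - K, 0):
  V(3,-3) = 0.000000; V(3,-2) = 0.000000; V(3,-1) = 0.000000; V(3,+0) = 4.500000; V(3,+1) = 14.426919; V(3,+2) = 26.612460; V(3,+3) = 41.570517
Backward induction: V(k, j) = exp(-r*dt) * [p_u * V(k+1, j+1) + p_m * V(k+1, j) + p_d * V(k+1, j-1)]
  V(2,-2) = exp(-r*dt) * [p_u*0.000000 + p_m*0.000000 + p_d*0.000000] = 0.000000
  V(2,-1) = exp(-r*dt) * [p_u*4.500000 + p_m*0.000000 + p_d*0.000000] = 0.691122
  V(2,+0) = exp(-r*dt) * [p_u*14.426919 + p_m*4.500000 + p_d*0.000000] = 5.210479
  V(2,+1) = exp(-r*dt) * [p_u*26.612460 + p_m*14.426919 + p_d*4.500000] = 14.494596
  V(2,+2) = exp(-r*dt) * [p_u*41.570517 + p_m*26.612460 + p_d*14.426919] = 26.679969
  V(1,-1) = exp(-r*dt) * [p_u*5.210479 + p_m*0.691122 + p_d*0.000000] = 1.260181
  V(1,+0) = exp(-r*dt) * [p_u*14.494596 + p_m*5.210479 + p_d*0.691122] = 5.817524
  V(1,+1) = exp(-r*dt) * [p_u*26.679969 + p_m*14.494596 + p_d*5.210479] = 14.677298
  V(0,+0) = exp(-r*dt) * [p_u*14.677298 + p_m*5.817524 + p_d*1.260181] = 6.351530


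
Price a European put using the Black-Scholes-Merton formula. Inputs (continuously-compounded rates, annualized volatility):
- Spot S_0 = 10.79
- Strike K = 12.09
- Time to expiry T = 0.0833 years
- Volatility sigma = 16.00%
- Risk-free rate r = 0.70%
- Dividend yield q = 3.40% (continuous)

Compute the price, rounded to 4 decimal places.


d1 = (ln(S/K) + (r - q + 0.5*sigma^2) * T) / (sigma * sqrt(T)) = -2.48905965
d2 = d1 - sigma * sqrt(T) = -2.53523843
exp(-rT) = 0.99941707; exp(-qT) = 0.99717181
P = K * exp(-rT) * N(-d2) - S_0 * exp(-qT) * N(-d1)
N(-d1) = 0.99359593; N(-d2) = 0.99438146
P = 12.0900 * 0.99941707 * 0.99438146 - 10.7900 * 0.99717181 * 0.99359593 = 1.3245

Answer: Price = 1.3245


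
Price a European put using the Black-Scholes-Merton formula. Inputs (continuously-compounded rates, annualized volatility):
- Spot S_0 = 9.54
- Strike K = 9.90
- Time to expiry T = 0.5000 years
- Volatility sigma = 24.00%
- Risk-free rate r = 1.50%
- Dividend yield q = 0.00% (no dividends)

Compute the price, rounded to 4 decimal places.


Answer: Price = 0.8077

Derivation:
d1 = (ln(S/K) + (r - q + 0.5*sigma^2) * T) / (sigma * sqrt(T)) = -0.08922080
d2 = d1 - sigma * sqrt(T) = -0.25892643
exp(-rT) = 0.99252805; exp(-qT) = 1.00000000
P = K * exp(-rT) * N(-d2) - S_0 * exp(-qT) * N(-d1)
N(-d1) = 0.53554678; N(-d2) = 0.60215400
P = 9.9000 * 0.99252805 * 0.60215400 - 9.5400 * 1.00000000 * 0.53554678 = 0.8077


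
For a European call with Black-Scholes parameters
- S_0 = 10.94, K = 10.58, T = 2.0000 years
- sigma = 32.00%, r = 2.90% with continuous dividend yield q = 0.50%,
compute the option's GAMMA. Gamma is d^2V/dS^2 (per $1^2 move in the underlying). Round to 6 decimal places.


d1 = 0.4062778588; d2 = -0.0462704812
phi(d1) = 0.3673392825; exp(-qT) = 0.9900498337; exp(-rT) = 0.9436499474
Gamma = exp(-qT) * phi(d1) / (S * sigma * sqrt(T)) = 0.9900498337 * 0.3673392825 / (10.9400 * 0.3200 * 1.4142135624) = 0.073459

Answer: Gamma = 0.073459


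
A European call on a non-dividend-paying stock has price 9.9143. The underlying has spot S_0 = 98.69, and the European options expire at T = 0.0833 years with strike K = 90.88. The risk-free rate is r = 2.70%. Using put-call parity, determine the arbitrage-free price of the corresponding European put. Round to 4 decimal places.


Answer: Put price = 1.9001

Derivation:
Put-call parity: C - P = S_0 * exp(-qT) - K * exp(-rT).
S_0 * exp(-qT) = 98.6900 * 1.00000000 = 98.69000000
K * exp(-rT) = 90.8800 * 0.99775343 = 90.67583148
P = C - S*exp(-qT) + K*exp(-rT)
P = 9.9143 - 98.69000000 + 90.67583148 = 1.9001


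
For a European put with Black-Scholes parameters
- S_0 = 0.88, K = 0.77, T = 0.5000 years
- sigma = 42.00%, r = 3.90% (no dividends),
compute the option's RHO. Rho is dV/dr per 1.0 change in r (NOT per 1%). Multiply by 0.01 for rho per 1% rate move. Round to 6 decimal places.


Answer: Rho = -0.134748

Derivation:
d1 = 0.6637759262; d2 = 0.3667910781
phi(d1) = 0.3200628893; exp(-qT) = 1.0000000000; exp(-rT) = 0.9806888952
N(-d2) = 0.3568874316
Rho = -K*T*exp(-rT)*N(-d2) = -0.7700 * 0.5000 * 0.9806888952 * 0.3568874316 = -0.134748


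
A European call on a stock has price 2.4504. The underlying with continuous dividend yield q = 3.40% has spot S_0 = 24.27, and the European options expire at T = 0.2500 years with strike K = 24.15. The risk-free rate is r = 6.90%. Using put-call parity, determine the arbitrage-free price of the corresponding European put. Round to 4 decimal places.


Put-call parity: C - P = S_0 * exp(-qT) - K * exp(-rT).
S_0 * exp(-qT) = 24.2700 * 0.99153602 = 24.06457927
K * exp(-rT) = 24.1500 * 0.98289793 = 23.73698500
P = C - S*exp(-qT) + K*exp(-rT)
P = 2.4504 - 24.06457927 + 23.73698500 = 2.1228

Answer: Put price = 2.1228


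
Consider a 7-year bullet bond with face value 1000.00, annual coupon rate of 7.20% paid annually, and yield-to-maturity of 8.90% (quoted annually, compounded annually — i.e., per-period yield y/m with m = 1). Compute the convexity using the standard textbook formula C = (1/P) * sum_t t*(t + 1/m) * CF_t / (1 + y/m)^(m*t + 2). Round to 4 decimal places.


Answer: Convexity = 35.4797

Derivation:
Coupon per period c = face * coupon_rate / m = 72.000000
Periods per year m = 1; per-period yield y/m = 0.089000
Number of cashflows N = 7
Cashflows (t years, CF_t, discount factor 1/(1+y/m)^(m*t), PV):
  t = 1.0000: CF_t = 72.000000, DF = 0.918274, PV = 66.115702
  t = 2.0000: CF_t = 72.000000, DF = 0.843226, PV = 60.712307
  t = 3.0000: CF_t = 72.000000, DF = 0.774313, PV = 55.750512
  t = 4.0000: CF_t = 72.000000, DF = 0.711031, PV = 51.194226
  t = 5.0000: CF_t = 72.000000, DF = 0.652921, PV = 47.010308
  t = 6.0000: CF_t = 72.000000, DF = 0.599560, PV = 43.168327
  t = 7.0000: CF_t = 1072.000000, DF = 0.550560, PV = 590.200573
Price P = sum_t PV_t = 914.151955
Convexity numerator sum_t t*(t + 1/m) * CF_t / (1+y/m)^(m*t + 2):
  t = 1.0000: term = 111.501023
  t = 2.0000: term = 307.165353
  t = 3.0000: term = 564.123697
  t = 4.0000: term = 863.366540
  t = 5.0000: term = 1189.210111
  t = 6.0000: term = 1528.828425
  t = 7.0000: term = 27869.674378
Convexity = (1/P) * sum = 32433.869528 / 914.151955 = 35.479735


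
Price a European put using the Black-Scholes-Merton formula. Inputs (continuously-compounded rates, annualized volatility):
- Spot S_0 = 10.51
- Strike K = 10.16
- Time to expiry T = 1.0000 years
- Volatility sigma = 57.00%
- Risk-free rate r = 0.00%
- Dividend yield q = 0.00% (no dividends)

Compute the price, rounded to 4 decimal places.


d1 = (ln(S/K) + (r - q + 0.5*sigma^2) * T) / (sigma * sqrt(T)) = 0.34441885
d2 = d1 - sigma * sqrt(T) = -0.22558115
exp(-rT) = 1.00000000; exp(-qT) = 1.00000000
P = K * exp(-rT) * N(-d2) - S_0 * exp(-qT) * N(-d1)
N(-d1) = 0.36526566; N(-d2) = 0.58923640
P = 10.1600 * 1.00000000 * 0.58923640 - 10.5100 * 1.00000000 * 0.36526566 = 2.1477

Answer: Price = 2.1477


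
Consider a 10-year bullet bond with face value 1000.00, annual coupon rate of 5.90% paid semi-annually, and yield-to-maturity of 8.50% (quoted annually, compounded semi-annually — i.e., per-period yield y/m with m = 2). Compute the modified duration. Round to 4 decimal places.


Answer: Modified duration = 7.1209

Derivation:
Coupon per period c = face * coupon_rate / m = 29.500000
Periods per year m = 2; per-period yield y/m = 0.042500
Number of cashflows N = 20
Cashflows (t years, CF_t, discount factor 1/(1+y/m)^(m*t), PV):
  t = 0.5000: CF_t = 29.500000, DF = 0.959233, PV = 28.297362
  t = 1.0000: CF_t = 29.500000, DF = 0.920127, PV = 27.143753
  t = 1.5000: CF_t = 29.500000, DF = 0.882616, PV = 26.037173
  t = 2.0000: CF_t = 29.500000, DF = 0.846634, PV = 24.975705
  t = 2.5000: CF_t = 29.500000, DF = 0.812119, PV = 23.957511
  t = 3.0000: CF_t = 29.500000, DF = 0.779011, PV = 22.980826
  t = 3.5000: CF_t = 29.500000, DF = 0.747253, PV = 22.043958
  t = 4.0000: CF_t = 29.500000, DF = 0.716789, PV = 21.145283
  t = 4.5000: CF_t = 29.500000, DF = 0.687568, PV = 20.283245
  t = 5.0000: CF_t = 29.500000, DF = 0.659537, PV = 19.456350
  t = 5.5000: CF_t = 29.500000, DF = 0.632650, PV = 18.663166
  t = 6.0000: CF_t = 29.500000, DF = 0.606858, PV = 17.902317
  t = 6.5000: CF_t = 29.500000, DF = 0.582118, PV = 17.172487
  t = 7.0000: CF_t = 29.500000, DF = 0.558387, PV = 16.472409
  t = 7.5000: CF_t = 29.500000, DF = 0.535623, PV = 15.800872
  t = 8.0000: CF_t = 29.500000, DF = 0.513787, PV = 15.156712
  t = 8.5000: CF_t = 29.500000, DF = 0.492841, PV = 14.538812
  t = 9.0000: CF_t = 29.500000, DF = 0.472749, PV = 13.946103
  t = 9.5000: CF_t = 29.500000, DF = 0.453477, PV = 13.377557
  t = 10.0000: CF_t = 1029.500000, DF = 0.434989, PV = 447.821642
Price P = sum_t PV_t = 827.173244
First compute Macaulay numerator sum_t t * PV_t:
  t * PV_t at t = 0.5000: 14.148681
  t * PV_t at t = 1.0000: 27.143753
  t * PV_t at t = 1.5000: 39.055759
  t * PV_t at t = 2.0000: 49.951411
  t * PV_t at t = 2.5000: 59.893778
  t * PV_t at t = 3.0000: 68.942478
  t * PV_t at t = 3.5000: 77.153852
  t * PV_t at t = 4.0000: 84.581133
  t * PV_t at t = 4.5000: 91.274604
  t * PV_t at t = 5.0000: 97.281752
  t * PV_t at t = 5.5000: 102.647412
  t * PV_t at t = 6.0000: 107.413904
  t * PV_t at t = 6.5000: 111.621164
  t * PV_t at t = 7.0000: 115.306865
  t * PV_t at t = 7.5000: 118.506542
  t * PV_t at t = 8.0000: 121.253696
  t * PV_t at t = 8.5000: 123.579906
  t * PV_t at t = 9.0000: 125.514928
  t * PV_t at t = 9.5000: 127.086791
  t * PV_t at t = 10.0000: 4478.216420
Macaulay duration D = 6140.574827 / 827.173244 = 7.423566
Modified duration = D / (1 + y/m) = 7.423566 / (1 + 0.042500) = 7.120926


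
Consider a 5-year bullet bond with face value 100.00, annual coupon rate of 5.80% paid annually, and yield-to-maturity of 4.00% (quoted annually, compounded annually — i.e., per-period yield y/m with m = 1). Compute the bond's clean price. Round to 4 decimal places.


Answer: Price = 108.0133

Derivation:
Coupon per period c = face * coupon_rate / m = 5.800000
Periods per year m = 1; per-period yield y/m = 0.040000
Number of cashflows N = 5
Cashflows (t years, CF_t, discount factor 1/(1+y/m)^(m*t), PV):
  t = 1.0000: CF_t = 5.800000, DF = 0.961538, PV = 5.576923
  t = 2.0000: CF_t = 5.800000, DF = 0.924556, PV = 5.362426
  t = 3.0000: CF_t = 5.800000, DF = 0.888996, PV = 5.156179
  t = 4.0000: CF_t = 5.800000, DF = 0.854804, PV = 4.957864
  t = 5.0000: CF_t = 105.800000, DF = 0.821927, PV = 86.959888
Price P = sum_t PV_t = 108.013280


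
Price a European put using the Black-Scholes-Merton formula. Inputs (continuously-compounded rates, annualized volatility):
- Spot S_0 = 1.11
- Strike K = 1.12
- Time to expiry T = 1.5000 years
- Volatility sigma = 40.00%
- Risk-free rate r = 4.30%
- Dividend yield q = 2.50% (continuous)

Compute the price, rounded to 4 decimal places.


d1 = (ln(S/K) + (r - q + 0.5*sigma^2) * T) / (sigma * sqrt(T)) = 0.28175527
d2 = d1 - sigma * sqrt(T) = -0.20814268
exp(-rT) = 0.93753611; exp(-qT) = 0.96319442
P = K * exp(-rT) * N(-d2) - S_0 * exp(-qT) * N(-d1)
N(-d1) = 0.38906558; N(-d2) = 0.58244122
P = 1.1200 * 0.93753611 * 0.58244122 - 1.1100 * 0.96319442 * 0.38906558 = 0.1956

Answer: Price = 0.1956


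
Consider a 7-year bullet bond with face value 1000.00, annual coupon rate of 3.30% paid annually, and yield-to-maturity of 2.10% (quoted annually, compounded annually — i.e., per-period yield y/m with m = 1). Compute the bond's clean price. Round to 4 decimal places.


Answer: Price = 1077.3662

Derivation:
Coupon per period c = face * coupon_rate / m = 33.000000
Periods per year m = 1; per-period yield y/m = 0.021000
Number of cashflows N = 7
Cashflows (t years, CF_t, discount factor 1/(1+y/m)^(m*t), PV):
  t = 1.0000: CF_t = 33.000000, DF = 0.979432, PV = 32.321254
  t = 2.0000: CF_t = 33.000000, DF = 0.959287, PV = 31.656468
  t = 3.0000: CF_t = 33.000000, DF = 0.939556, PV = 31.005355
  t = 4.0000: CF_t = 33.000000, DF = 0.920231, PV = 30.367635
  t = 5.0000: CF_t = 33.000000, DF = 0.901304, PV = 29.743031
  t = 6.0000: CF_t = 33.000000, DF = 0.882766, PV = 29.131275
  t = 7.0000: CF_t = 1033.000000, DF = 0.864609, PV = 893.141207
Price P = sum_t PV_t = 1077.366225


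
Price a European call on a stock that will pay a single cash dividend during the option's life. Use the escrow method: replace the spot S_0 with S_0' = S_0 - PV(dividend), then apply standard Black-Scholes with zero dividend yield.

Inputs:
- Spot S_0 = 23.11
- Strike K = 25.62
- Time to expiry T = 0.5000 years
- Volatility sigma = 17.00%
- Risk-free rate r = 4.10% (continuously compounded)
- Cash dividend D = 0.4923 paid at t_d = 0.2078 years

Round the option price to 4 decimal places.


Answer: Price = 0.3064

Derivation:
PV(D) = D * exp(-r * t_d) = 0.4923 * 0.99151639 = 0.48812352
S_0' = S_0 - PV(D) = 23.1100 - 0.48812352 = 22.62187648
d1 = (ln(S_0'/K) + (r + sigma^2/2)*T) / (sigma*sqrt(T)) = -0.80469478
d2 = d1 - sigma*sqrt(T) = -0.92490293
exp(-rT) = 0.97970870
N(d1) = 0.21049792; N(d2) = 0.17750820
C = S_0' * N(d1) - K * exp(-rT) * N(d2) = 22.62187648 * 0.21049792 - 25.6200 * 0.97970870 * 0.17750820 = 0.3064


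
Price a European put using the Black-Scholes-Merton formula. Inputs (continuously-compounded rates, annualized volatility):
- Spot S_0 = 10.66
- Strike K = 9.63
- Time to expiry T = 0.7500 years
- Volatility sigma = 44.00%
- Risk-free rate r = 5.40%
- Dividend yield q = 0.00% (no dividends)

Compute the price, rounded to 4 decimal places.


Answer: Price = 0.8999

Derivation:
d1 = (ln(S/K) + (r - q + 0.5*sigma^2) * T) / (sigma * sqrt(T)) = 0.56348125
d2 = d1 - sigma * sqrt(T) = 0.18243007
exp(-rT) = 0.96030916; exp(-qT) = 1.00000000
P = K * exp(-rT) * N(-d2) - S_0 * exp(-qT) * N(-d1)
N(-d1) = 0.28655361; N(-d2) = 0.42762261
P = 9.6300 * 0.96030916 * 0.42762261 - 10.6600 * 1.00000000 * 0.28655361 = 0.8999


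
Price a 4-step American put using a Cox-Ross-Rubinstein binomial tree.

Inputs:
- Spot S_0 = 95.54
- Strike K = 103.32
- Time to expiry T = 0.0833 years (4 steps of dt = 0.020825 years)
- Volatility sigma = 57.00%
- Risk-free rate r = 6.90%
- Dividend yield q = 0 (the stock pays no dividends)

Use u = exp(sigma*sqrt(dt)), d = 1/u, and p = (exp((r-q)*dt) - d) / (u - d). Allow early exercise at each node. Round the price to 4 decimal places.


Answer: Price = V(0,0) = 11.1692

Derivation:
dt = T/N = 0.020825
u = exp(sigma*sqrt(dt)) = 1.085734; d = 1/u = 0.921036
p = (exp((r-q)*dt) - d) / (u - d) = 0.488179
Discount per step: exp(-r*dt) = 0.998564
Stock lattice S(k, i) with i counting down-moves:
  k=0: S(0,0) = 95.5400
  k=1: S(1,0) = 103.7310; S(1,1) = 87.9958
  k=2: S(2,0) = 112.6242; S(2,1) = 95.5400; S(2,2) = 81.0473
  k=3: S(3,0) = 122.2799; S(3,1) = 103.7310; S(3,2) = 87.9958; S(3,3) = 74.6475
  k=4: S(4,0) = 132.7634; S(4,1) = 112.6242; S(4,2) = 95.5400; S(4,3) = 81.0473; S(4,4) = 68.7531
Terminal payoffs V(N, i) = max(K - S_T, 0):
  V(4,0) = 0.000000; V(4,1) = 0.000000; V(4,2) = 7.780000; V(4,3) = 22.272687; V(4,4) = 34.566945
Backward induction: V(k, i) = exp(-r*dt) * [p * V(k+1, i) + (1-p) * V(k+1, i+1)]; then take max(V_cont, immediate exercise) for American.
  V(3,0) = exp(-r*dt) * [p*0.000000 + (1-p)*0.000000] = 0.000000; exercise = 0.000000; V(3,0) = max -> 0.000000
  V(3,1) = exp(-r*dt) * [p*0.000000 + (1-p)*7.780000] = 3.976254; exercise = 0.000000; V(3,1) = max -> 3.976254
  V(3,2) = exp(-r*dt) * [p*7.780000 + (1-p)*22.272687] = 15.175847; exercise = 15.324203; V(3,2) = max -> 15.324203
  V(3,3) = exp(-r*dt) * [p*22.272687 + (1-p)*34.566945] = 28.524136; exercise = 28.672492; V(3,3) = max -> 28.672492
  V(2,0) = exp(-r*dt) * [p*0.000000 + (1-p)*3.976254] = 2.032210; exercise = 0.000000; V(2,0) = max -> 2.032210
  V(2,1) = exp(-r*dt) * [p*3.976254 + (1-p)*15.324203] = 9.770329; exercise = 7.780000; V(2,1) = max -> 9.770329
  V(2,2) = exp(-r*dt) * [p*15.324203 + (1-p)*28.672492] = 22.124331; exercise = 22.272687; V(2,2) = max -> 22.272687
  V(1,0) = exp(-r*dt) * [p*2.032210 + (1-p)*9.770329] = 5.984141; exercise = 0.000000; V(1,0) = max -> 5.984141
  V(1,1) = exp(-r*dt) * [p*9.770329 + (1-p)*22.272687] = 16.146087; exercise = 15.324203; V(1,1) = max -> 16.146087
  V(0,0) = exp(-r*dt) * [p*5.984141 + (1-p)*16.146087] = 11.169182; exercise = 7.780000; V(0,0) = max -> 11.169182


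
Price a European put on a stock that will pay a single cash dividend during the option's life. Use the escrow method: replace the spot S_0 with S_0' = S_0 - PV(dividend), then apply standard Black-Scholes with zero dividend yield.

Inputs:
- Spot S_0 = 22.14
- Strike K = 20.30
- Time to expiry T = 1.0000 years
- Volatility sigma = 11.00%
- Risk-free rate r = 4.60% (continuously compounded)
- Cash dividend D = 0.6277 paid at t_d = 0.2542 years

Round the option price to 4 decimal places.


PV(D) = D * exp(-r * t_d) = 0.6277 * 0.98837490 = 0.62040292
S_0' = S_0 - PV(D) = 22.1400 - 0.62040292 = 21.51959708
d1 = (ln(S_0'/K) + (r + sigma^2/2)*T) / (sigma*sqrt(T)) = 1.00357387
d2 = d1 - sigma*sqrt(T) = 0.89357387
exp(-rT) = 0.95504196
N(-d1) = 0.15779203; N(-d2) = 0.18577497
P = K * exp(-rT) * N(-d2) - S_0' * N(-d1) = 20.3000 * 0.95504196 * 0.18577497 - 21.51959708 * 0.15779203 = 0.2061

Answer: Price = 0.2061
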